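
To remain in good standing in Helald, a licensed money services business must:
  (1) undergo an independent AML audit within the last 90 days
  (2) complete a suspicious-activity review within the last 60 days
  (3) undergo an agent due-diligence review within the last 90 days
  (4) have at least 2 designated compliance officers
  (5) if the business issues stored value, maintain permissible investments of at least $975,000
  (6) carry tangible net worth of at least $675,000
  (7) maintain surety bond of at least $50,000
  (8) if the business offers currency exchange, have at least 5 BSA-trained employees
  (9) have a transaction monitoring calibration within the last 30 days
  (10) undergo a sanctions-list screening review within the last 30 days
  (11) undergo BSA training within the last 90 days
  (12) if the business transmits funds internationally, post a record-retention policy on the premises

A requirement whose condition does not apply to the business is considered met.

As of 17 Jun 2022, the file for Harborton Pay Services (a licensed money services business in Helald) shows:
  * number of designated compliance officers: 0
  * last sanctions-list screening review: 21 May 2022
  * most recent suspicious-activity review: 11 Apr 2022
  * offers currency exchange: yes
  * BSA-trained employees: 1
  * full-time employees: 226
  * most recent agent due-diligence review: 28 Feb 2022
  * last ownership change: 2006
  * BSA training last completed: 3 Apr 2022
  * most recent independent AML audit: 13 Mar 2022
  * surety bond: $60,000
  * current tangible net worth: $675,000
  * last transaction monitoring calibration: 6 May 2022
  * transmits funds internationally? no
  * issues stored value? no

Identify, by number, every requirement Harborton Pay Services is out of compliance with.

1. independent AML audit 96 days ago vs limit 90 → not met
2. suspicious-activity review 67 days ago vs limit 60 → not met
3. agent due-diligence review 109 days ago vs limit 90 → not met
4. designated compliance officers 0 < 2 → not met
5. condition 'issues stored value' does not hold → requirement n/a → met
6. tangible net worth $675,000 ≥ $675,000 → met
7. surety bond $60,000 ≥ $50,000 → met
8. condition 'offers currency exchange' holds; BSA-trained employees 1 < 5 → not met
9. transaction monitoring calibration 42 days ago vs limit 30 → not met
10. sanctions-list screening review 27 days ago vs limit 30 → met
11. BSA training 75 days ago vs limit 90 → met
12. condition 'transmits funds internationally' does not hold → requirement n/a → met
Not met: 1, 2, 3, 4, 8, 9

1, 2, 3, 4, 8, 9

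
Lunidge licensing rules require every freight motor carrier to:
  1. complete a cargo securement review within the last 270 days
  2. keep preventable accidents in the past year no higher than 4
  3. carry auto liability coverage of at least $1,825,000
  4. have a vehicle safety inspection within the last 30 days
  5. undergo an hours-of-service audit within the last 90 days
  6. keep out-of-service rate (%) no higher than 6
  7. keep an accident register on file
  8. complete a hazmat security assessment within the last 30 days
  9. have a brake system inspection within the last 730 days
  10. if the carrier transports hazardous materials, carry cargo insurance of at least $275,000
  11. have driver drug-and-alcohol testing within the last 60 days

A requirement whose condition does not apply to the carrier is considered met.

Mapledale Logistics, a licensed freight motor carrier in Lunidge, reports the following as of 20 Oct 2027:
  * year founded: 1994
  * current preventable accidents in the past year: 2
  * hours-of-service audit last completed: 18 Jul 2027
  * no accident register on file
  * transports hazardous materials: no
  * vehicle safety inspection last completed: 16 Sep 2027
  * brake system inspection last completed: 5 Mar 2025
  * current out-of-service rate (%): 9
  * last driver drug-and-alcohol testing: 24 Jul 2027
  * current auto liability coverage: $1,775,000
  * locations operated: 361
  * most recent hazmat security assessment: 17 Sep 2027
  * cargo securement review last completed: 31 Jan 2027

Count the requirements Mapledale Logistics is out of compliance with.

1. cargo securement review 262 days ago vs limit 270 → met
2. preventable accidents in the past year 2 ≤ 4 → met
3. auto liability coverage $1,775,000 < $1,825,000 → not met
4. vehicle safety inspection 34 days ago vs limit 30 → not met
5. hours-of-service audit 94 days ago vs limit 90 → not met
6. out-of-service rate (%) 9 > 6 → not met
7. accident register absent → not met
8. hazmat security assessment 33 days ago vs limit 30 → not met
9. brake system inspection 959 days ago vs limit 730 → not met
10. condition 'transports hazardous materials' does not hold → requirement n/a → met
11. driver drug-and-alcohol testing 88 days ago vs limit 60 → not met
Not met: 8 of 11

8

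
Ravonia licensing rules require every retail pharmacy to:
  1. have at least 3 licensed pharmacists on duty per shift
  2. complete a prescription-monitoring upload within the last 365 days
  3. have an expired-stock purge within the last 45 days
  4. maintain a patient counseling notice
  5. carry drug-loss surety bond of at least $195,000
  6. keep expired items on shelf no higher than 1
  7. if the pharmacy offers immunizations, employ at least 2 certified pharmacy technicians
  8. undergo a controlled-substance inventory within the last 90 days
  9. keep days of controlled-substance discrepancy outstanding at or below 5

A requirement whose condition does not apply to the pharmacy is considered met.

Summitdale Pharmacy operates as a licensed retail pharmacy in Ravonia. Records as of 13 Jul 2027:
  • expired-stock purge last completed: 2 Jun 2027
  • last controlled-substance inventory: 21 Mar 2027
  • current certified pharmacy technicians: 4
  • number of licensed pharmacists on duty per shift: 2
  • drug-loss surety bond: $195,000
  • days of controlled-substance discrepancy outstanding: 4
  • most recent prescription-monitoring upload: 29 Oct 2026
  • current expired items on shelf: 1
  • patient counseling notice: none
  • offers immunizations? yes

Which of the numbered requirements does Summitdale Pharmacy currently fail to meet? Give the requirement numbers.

1. licensed pharmacists on duty per shift 2 < 3 → not met
2. prescription-monitoring upload 257 days ago vs limit 365 → met
3. expired-stock purge 41 days ago vs limit 45 → met
4. patient counseling notice absent → not met
5. drug-loss surety bond $195,000 ≥ $195,000 → met
6. expired items on shelf 1 ≤ 1 → met
7. condition 'offers immunizations' holds; certified pharmacy technicians 4 ≥ 2 → met
8. controlled-substance inventory 114 days ago vs limit 90 → not met
9. days of controlled-substance discrepancy outstanding 4 ≤ 5 → met
Not met: 1, 4, 8

1, 4, 8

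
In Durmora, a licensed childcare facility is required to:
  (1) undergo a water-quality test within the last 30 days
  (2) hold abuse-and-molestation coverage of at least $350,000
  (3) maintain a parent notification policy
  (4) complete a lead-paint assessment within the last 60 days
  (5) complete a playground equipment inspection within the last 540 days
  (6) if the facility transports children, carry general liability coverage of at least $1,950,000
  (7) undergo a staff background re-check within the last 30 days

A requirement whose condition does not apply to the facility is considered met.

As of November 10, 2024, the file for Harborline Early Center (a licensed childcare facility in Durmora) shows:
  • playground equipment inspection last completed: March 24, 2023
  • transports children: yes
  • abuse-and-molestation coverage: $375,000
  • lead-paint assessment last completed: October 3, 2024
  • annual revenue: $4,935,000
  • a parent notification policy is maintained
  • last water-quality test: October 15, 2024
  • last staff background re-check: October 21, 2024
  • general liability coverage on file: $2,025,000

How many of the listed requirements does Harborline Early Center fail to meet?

1

1. water-quality test 26 days ago vs limit 30 → met
2. abuse-and-molestation coverage $375,000 ≥ $350,000 → met
3. parent notification policy present → met
4. lead-paint assessment 38 days ago vs limit 60 → met
5. playground equipment inspection 597 days ago vs limit 540 → not met
6. condition 'transports children' holds; general liability coverage $2,025,000 ≥ $1,950,000 → met
7. staff background re-check 20 days ago vs limit 30 → met
Not met: 1 of 7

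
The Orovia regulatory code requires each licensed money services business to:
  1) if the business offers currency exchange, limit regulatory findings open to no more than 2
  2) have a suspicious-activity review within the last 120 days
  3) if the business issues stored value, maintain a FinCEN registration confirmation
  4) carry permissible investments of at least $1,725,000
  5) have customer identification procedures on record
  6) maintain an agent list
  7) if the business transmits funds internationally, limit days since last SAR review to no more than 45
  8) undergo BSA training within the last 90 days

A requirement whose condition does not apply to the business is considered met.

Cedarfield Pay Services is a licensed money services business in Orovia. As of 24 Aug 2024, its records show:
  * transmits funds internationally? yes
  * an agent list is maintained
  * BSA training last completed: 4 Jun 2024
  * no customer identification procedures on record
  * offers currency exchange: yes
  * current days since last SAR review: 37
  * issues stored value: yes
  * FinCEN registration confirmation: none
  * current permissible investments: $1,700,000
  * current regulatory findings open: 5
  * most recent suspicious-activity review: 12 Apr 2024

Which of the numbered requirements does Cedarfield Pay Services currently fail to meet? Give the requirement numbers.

1, 2, 3, 4, 5

1. condition 'offers currency exchange' holds; regulatory findings open 5 > 2 → not met
2. suspicious-activity review 134 days ago vs limit 120 → not met
3. condition 'issues stored value' holds; FinCEN registration confirmation absent → not met
4. permissible investments $1,700,000 < $1,725,000 → not met
5. customer identification procedures absent → not met
6. agent list present → met
7. condition 'transmits funds internationally' holds; days since last SAR review 37 ≤ 45 → met
8. BSA training 81 days ago vs limit 90 → met
Not met: 1, 2, 3, 4, 5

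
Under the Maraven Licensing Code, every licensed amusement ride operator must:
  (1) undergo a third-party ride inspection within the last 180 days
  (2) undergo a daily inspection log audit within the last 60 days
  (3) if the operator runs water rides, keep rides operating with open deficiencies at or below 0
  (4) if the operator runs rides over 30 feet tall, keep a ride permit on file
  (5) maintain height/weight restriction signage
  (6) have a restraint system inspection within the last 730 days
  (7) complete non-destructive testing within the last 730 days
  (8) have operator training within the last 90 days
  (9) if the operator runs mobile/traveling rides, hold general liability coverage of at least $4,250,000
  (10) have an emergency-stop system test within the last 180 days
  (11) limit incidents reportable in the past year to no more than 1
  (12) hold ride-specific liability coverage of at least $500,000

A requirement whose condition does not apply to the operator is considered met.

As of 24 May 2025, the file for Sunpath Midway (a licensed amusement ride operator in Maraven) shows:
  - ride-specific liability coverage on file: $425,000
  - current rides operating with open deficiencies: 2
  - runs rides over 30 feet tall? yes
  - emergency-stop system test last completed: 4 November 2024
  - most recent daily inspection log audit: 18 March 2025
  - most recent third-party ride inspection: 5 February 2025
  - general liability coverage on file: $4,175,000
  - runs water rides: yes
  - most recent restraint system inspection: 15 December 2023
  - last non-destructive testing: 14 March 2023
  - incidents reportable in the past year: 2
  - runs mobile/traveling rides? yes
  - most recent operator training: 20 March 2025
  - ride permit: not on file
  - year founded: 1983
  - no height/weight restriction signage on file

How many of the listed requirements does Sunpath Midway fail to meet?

9

1. third-party ride inspection 108 days ago vs limit 180 → met
2. daily inspection log audit 67 days ago vs limit 60 → not met
3. condition 'runs water rides' holds; rides operating with open deficiencies 2 > 0 → not met
4. condition 'runs rides over 30 feet tall' holds; ride permit absent → not met
5. height/weight restriction signage absent → not met
6. restraint system inspection 526 days ago vs limit 730 → met
7. non-destructive testing 802 days ago vs limit 730 → not met
8. operator training 65 days ago vs limit 90 → met
9. condition 'runs mobile/traveling rides' holds; general liability coverage $4,175,000 < $4,250,000 → not met
10. emergency-stop system test 201 days ago vs limit 180 → not met
11. incidents reportable in the past year 2 > 1 → not met
12. ride-specific liability coverage $425,000 < $500,000 → not met
Not met: 9 of 12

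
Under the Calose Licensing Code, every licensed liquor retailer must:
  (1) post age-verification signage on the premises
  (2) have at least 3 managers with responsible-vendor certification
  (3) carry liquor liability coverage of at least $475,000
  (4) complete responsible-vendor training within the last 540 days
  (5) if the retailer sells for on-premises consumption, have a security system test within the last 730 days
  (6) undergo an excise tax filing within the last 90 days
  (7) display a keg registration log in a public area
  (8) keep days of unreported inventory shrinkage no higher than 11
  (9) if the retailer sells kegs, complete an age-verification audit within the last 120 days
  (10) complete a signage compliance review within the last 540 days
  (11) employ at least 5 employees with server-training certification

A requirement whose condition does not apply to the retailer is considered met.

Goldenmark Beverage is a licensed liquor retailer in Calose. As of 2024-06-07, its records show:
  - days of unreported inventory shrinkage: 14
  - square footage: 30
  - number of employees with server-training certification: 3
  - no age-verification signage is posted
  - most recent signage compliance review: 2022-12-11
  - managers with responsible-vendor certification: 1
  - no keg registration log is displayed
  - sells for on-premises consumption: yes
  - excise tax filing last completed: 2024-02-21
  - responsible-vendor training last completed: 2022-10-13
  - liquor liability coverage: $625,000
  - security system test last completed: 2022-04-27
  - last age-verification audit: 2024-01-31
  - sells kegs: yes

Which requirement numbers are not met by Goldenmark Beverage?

1. age-verification signage absent → not met
2. managers with responsible-vendor certification 1 < 3 → not met
3. liquor liability coverage $625,000 ≥ $475,000 → met
4. responsible-vendor training 603 days ago vs limit 540 → not met
5. condition 'sells for on-premises consumption' holds; security system test 772 days ago vs limit 730 → not met
6. excise tax filing 107 days ago vs limit 90 → not met
7. keg registration log absent → not met
8. days of unreported inventory shrinkage 14 > 11 → not met
9. condition 'sells kegs' holds; age-verification audit 128 days ago vs limit 120 → not met
10. signage compliance review 544 days ago vs limit 540 → not met
11. employees with server-training certification 3 < 5 → not met
Not met: 1, 2, 4, 5, 6, 7, 8, 9, 10, 11

1, 2, 4, 5, 6, 7, 8, 9, 10, 11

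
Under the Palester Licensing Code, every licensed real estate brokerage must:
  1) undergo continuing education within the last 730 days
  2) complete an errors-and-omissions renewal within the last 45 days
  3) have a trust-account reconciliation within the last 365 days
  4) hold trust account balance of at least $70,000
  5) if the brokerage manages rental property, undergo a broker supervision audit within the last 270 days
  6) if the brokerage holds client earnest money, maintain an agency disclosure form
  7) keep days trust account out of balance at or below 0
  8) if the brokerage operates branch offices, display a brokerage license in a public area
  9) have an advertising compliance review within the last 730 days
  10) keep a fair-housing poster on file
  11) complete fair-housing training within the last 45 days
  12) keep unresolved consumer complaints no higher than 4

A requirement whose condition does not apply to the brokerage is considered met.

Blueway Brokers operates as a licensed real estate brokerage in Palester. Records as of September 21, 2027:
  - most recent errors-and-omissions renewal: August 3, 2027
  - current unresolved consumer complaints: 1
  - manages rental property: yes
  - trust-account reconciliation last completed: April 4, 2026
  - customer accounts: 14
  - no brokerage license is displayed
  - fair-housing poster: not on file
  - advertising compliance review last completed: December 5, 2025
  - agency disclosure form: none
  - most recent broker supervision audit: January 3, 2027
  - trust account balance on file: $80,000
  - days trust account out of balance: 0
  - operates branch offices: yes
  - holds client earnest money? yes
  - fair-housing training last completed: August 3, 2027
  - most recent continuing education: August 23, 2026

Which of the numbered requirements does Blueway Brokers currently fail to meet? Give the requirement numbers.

1. continuing education 394 days ago vs limit 730 → met
2. errors-and-omissions renewal 49 days ago vs limit 45 → not met
3. trust-account reconciliation 535 days ago vs limit 365 → not met
4. trust account balance $80,000 ≥ $70,000 → met
5. condition 'manages rental property' holds; broker supervision audit 261 days ago vs limit 270 → met
6. condition 'holds client earnest money' holds; agency disclosure form absent → not met
7. days trust account out of balance 0 ≤ 0 → met
8. condition 'operates branch offices' holds; brokerage license absent → not met
9. advertising compliance review 655 days ago vs limit 730 → met
10. fair-housing poster absent → not met
11. fair-housing training 49 days ago vs limit 45 → not met
12. unresolved consumer complaints 1 ≤ 4 → met
Not met: 2, 3, 6, 8, 10, 11

2, 3, 6, 8, 10, 11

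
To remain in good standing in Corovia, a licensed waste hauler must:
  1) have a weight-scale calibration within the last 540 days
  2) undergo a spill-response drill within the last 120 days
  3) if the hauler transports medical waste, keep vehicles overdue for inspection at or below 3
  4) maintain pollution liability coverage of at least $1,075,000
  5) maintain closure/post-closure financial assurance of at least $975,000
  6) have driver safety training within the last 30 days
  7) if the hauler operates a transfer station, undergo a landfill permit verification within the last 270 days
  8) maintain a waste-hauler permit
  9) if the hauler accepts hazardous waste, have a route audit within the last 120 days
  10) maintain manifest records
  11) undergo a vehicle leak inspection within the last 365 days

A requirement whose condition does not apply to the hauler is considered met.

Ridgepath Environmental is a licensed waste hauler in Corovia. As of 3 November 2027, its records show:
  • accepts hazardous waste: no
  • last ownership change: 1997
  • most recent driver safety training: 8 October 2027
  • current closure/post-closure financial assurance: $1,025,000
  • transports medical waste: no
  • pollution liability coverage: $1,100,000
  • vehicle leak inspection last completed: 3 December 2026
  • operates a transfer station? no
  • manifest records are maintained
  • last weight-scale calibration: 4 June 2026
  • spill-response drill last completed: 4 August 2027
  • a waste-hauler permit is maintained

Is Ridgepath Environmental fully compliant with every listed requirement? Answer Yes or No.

1. weight-scale calibration 517 days ago vs limit 540 → met
2. spill-response drill 91 days ago vs limit 120 → met
3. condition 'transports medical waste' does not hold → requirement n/a → met
4. pollution liability coverage $1,100,000 ≥ $1,075,000 → met
5. closure/post-closure financial assurance $1,025,000 ≥ $975,000 → met
6. driver safety training 26 days ago vs limit 30 → met
7. condition 'operates a transfer station' does not hold → requirement n/a → met
8. waste-hauler permit present → met
9. condition 'accepts hazardous waste' does not hold → requirement n/a → met
10. manifest records present → met
11. vehicle leak inspection 335 days ago vs limit 365 → met
All met.

Yes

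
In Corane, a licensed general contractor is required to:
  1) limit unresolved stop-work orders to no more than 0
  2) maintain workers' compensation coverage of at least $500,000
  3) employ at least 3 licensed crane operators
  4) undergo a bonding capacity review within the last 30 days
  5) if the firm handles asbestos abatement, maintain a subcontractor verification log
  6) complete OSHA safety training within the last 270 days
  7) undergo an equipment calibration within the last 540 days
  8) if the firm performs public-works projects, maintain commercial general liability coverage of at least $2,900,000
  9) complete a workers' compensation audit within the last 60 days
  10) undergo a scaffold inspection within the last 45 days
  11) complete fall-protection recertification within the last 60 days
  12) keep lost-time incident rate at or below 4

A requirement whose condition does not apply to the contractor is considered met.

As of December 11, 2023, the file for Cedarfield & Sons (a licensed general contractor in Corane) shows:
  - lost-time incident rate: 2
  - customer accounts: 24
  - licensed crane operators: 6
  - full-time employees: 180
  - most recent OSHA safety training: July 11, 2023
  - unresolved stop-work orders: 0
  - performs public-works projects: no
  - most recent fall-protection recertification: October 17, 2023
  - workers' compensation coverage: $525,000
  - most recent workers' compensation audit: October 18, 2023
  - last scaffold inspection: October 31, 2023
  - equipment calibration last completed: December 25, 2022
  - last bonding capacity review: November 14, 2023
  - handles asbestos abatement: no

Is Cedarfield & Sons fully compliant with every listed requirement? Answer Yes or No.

1. unresolved stop-work orders 0 ≤ 0 → met
2. workers' compensation coverage $525,000 ≥ $500,000 → met
3. licensed crane operators 6 ≥ 3 → met
4. bonding capacity review 27 days ago vs limit 30 → met
5. condition 'handles asbestos abatement' does not hold → requirement n/a → met
6. OSHA safety training 153 days ago vs limit 270 → met
7. equipment calibration 351 days ago vs limit 540 → met
8. condition 'performs public-works projects' does not hold → requirement n/a → met
9. workers' compensation audit 54 days ago vs limit 60 → met
10. scaffold inspection 41 days ago vs limit 45 → met
11. fall-protection recertification 55 days ago vs limit 60 → met
12. lost-time incident rate 2 ≤ 4 → met
All met.

Yes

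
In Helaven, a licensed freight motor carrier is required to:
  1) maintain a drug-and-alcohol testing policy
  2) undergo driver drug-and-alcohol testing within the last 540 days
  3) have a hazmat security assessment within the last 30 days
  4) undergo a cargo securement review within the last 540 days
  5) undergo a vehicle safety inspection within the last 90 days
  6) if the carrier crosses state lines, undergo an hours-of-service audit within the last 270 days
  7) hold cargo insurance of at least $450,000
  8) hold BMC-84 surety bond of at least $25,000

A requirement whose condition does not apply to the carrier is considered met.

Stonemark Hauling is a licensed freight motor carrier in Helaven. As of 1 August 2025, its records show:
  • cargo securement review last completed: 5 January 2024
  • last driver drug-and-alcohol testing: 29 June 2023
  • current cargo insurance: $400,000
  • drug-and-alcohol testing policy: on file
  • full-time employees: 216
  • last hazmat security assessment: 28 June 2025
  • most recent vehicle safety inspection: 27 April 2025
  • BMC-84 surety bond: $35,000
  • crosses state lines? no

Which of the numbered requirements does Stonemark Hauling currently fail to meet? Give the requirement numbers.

1. drug-and-alcohol testing policy present → met
2. driver drug-and-alcohol testing 764 days ago vs limit 540 → not met
3. hazmat security assessment 34 days ago vs limit 30 → not met
4. cargo securement review 574 days ago vs limit 540 → not met
5. vehicle safety inspection 96 days ago vs limit 90 → not met
6. condition 'crosses state lines' does not hold → requirement n/a → met
7. cargo insurance $400,000 < $450,000 → not met
8. BMC-84 surety bond $35,000 ≥ $25,000 → met
Not met: 2, 3, 4, 5, 7

2, 3, 4, 5, 7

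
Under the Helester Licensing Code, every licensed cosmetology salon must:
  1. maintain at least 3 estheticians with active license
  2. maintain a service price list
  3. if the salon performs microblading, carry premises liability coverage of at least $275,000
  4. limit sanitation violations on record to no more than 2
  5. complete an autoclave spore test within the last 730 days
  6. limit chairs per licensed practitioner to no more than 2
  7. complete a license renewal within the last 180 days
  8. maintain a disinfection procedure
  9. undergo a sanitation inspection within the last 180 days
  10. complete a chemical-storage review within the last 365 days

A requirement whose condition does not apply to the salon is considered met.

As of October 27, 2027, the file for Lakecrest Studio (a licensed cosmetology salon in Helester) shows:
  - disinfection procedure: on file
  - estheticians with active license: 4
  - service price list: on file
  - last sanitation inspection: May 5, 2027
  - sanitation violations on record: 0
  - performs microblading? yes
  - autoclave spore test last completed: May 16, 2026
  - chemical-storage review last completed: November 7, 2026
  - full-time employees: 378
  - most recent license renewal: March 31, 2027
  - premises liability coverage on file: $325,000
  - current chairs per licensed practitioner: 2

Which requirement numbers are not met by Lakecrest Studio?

7

1. estheticians with active license 4 ≥ 3 → met
2. service price list present → met
3. condition 'performs microblading' holds; premises liability coverage $325,000 ≥ $275,000 → met
4. sanitation violations on record 0 ≤ 2 → met
5. autoclave spore test 529 days ago vs limit 730 → met
6. chairs per licensed practitioner 2 ≤ 2 → met
7. license renewal 210 days ago vs limit 180 → not met
8. disinfection procedure present → met
9. sanitation inspection 175 days ago vs limit 180 → met
10. chemical-storage review 354 days ago vs limit 365 → met
Not met: 7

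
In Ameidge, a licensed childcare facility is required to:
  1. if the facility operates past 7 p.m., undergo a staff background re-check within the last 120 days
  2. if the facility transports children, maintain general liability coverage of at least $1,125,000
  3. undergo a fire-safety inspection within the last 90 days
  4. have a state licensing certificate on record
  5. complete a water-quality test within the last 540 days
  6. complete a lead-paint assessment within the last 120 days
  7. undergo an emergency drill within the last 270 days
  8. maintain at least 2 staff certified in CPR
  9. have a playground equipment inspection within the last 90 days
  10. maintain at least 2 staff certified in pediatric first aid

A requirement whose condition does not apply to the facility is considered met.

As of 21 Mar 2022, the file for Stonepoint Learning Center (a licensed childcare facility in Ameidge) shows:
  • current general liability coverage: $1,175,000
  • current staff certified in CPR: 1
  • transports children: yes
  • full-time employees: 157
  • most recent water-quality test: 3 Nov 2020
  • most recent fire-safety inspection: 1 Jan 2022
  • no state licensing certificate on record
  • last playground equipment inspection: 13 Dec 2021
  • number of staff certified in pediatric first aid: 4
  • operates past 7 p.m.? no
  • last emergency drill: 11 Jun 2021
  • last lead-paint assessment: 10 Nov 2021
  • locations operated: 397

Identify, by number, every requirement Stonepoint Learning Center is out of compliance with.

4, 6, 7, 8, 9

1. condition 'operates past 7 p.m.' does not hold → requirement n/a → met
2. condition 'transports children' holds; general liability coverage $1,175,000 ≥ $1,125,000 → met
3. fire-safety inspection 79 days ago vs limit 90 → met
4. state licensing certificate absent → not met
5. water-quality test 503 days ago vs limit 540 → met
6. lead-paint assessment 131 days ago vs limit 120 → not met
7. emergency drill 283 days ago vs limit 270 → not met
8. staff certified in CPR 1 < 2 → not met
9. playground equipment inspection 98 days ago vs limit 90 → not met
10. staff certified in pediatric first aid 4 ≥ 2 → met
Not met: 4, 6, 7, 8, 9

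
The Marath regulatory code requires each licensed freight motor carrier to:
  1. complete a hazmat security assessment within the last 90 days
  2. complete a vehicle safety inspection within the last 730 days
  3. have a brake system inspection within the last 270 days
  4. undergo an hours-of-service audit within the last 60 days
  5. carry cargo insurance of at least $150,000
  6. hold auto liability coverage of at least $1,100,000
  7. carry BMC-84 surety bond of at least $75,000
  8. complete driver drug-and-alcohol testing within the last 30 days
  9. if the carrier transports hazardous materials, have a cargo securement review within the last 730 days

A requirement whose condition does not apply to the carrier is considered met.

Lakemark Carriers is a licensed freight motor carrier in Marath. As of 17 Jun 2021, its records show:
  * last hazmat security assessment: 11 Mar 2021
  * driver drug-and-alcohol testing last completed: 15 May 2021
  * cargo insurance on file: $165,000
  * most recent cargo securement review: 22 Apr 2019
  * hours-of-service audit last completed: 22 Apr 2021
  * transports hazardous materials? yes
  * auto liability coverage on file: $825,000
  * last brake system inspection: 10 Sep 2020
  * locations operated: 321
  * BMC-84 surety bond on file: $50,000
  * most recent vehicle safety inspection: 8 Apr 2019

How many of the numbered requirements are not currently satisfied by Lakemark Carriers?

1. hazmat security assessment 98 days ago vs limit 90 → not met
2. vehicle safety inspection 801 days ago vs limit 730 → not met
3. brake system inspection 280 days ago vs limit 270 → not met
4. hours-of-service audit 56 days ago vs limit 60 → met
5. cargo insurance $165,000 ≥ $150,000 → met
6. auto liability coverage $825,000 < $1,100,000 → not met
7. BMC-84 surety bond $50,000 < $75,000 → not met
8. driver drug-and-alcohol testing 33 days ago vs limit 30 → not met
9. condition 'transports hazardous materials' holds; cargo securement review 787 days ago vs limit 730 → not met
Not met: 7 of 9

7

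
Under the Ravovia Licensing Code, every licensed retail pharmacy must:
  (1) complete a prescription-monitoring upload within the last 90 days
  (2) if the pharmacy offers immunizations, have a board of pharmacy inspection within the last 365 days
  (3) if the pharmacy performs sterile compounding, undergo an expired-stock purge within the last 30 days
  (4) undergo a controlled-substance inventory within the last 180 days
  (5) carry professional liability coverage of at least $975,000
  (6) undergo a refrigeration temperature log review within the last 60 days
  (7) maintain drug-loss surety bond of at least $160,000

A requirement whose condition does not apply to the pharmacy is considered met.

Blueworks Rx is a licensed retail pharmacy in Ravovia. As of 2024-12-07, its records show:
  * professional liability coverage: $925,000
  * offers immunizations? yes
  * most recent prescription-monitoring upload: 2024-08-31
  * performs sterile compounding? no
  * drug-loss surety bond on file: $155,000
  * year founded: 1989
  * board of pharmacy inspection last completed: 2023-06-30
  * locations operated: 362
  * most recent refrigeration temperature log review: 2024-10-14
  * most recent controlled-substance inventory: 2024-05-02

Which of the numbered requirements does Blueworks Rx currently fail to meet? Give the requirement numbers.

1. prescription-monitoring upload 98 days ago vs limit 90 → not met
2. condition 'offers immunizations' holds; board of pharmacy inspection 526 days ago vs limit 365 → not met
3. condition 'performs sterile compounding' does not hold → requirement n/a → met
4. controlled-substance inventory 219 days ago vs limit 180 → not met
5. professional liability coverage $925,000 < $975,000 → not met
6. refrigeration temperature log review 54 days ago vs limit 60 → met
7. drug-loss surety bond $155,000 < $160,000 → not met
Not met: 1, 2, 4, 5, 7

1, 2, 4, 5, 7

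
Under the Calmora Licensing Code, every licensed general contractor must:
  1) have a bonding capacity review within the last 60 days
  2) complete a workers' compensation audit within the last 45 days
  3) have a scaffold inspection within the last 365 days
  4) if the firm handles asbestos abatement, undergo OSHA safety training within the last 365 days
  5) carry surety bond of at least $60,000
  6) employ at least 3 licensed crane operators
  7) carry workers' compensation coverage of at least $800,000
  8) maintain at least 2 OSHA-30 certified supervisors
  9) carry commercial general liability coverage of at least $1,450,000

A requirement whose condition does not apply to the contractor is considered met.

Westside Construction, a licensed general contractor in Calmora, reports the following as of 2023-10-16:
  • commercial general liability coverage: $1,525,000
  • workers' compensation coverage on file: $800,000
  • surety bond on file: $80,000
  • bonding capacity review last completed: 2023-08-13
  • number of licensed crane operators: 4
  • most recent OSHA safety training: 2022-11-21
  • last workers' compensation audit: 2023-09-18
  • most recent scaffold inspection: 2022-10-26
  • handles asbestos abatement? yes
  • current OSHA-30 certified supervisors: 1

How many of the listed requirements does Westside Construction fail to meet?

1. bonding capacity review 64 days ago vs limit 60 → not met
2. workers' compensation audit 28 days ago vs limit 45 → met
3. scaffold inspection 355 days ago vs limit 365 → met
4. condition 'handles asbestos abatement' holds; OSHA safety training 329 days ago vs limit 365 → met
5. surety bond $80,000 ≥ $60,000 → met
6. licensed crane operators 4 ≥ 3 → met
7. workers' compensation coverage $800,000 ≥ $800,000 → met
8. OSHA-30 certified supervisors 1 < 2 → not met
9. commercial general liability coverage $1,525,000 ≥ $1,450,000 → met
Not met: 2 of 9

2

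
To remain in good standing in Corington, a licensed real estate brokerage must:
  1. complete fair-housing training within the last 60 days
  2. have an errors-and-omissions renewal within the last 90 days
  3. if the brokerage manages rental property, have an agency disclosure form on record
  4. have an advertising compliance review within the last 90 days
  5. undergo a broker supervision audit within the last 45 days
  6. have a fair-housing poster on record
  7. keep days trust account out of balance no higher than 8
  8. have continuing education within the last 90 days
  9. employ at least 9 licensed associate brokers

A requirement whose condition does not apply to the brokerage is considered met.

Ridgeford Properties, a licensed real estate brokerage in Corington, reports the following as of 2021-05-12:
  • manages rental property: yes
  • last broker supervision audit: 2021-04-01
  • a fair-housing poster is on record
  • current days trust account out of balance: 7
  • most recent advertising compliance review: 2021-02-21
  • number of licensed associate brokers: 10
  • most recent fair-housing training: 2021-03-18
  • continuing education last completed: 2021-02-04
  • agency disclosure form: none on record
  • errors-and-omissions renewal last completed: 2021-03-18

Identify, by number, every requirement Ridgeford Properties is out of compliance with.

1. fair-housing training 55 days ago vs limit 60 → met
2. errors-and-omissions renewal 55 days ago vs limit 90 → met
3. condition 'manages rental property' holds; agency disclosure form absent → not met
4. advertising compliance review 80 days ago vs limit 90 → met
5. broker supervision audit 41 days ago vs limit 45 → met
6. fair-housing poster present → met
7. days trust account out of balance 7 ≤ 8 → met
8. continuing education 97 days ago vs limit 90 → not met
9. licensed associate brokers 10 ≥ 9 → met
Not met: 3, 8

3, 8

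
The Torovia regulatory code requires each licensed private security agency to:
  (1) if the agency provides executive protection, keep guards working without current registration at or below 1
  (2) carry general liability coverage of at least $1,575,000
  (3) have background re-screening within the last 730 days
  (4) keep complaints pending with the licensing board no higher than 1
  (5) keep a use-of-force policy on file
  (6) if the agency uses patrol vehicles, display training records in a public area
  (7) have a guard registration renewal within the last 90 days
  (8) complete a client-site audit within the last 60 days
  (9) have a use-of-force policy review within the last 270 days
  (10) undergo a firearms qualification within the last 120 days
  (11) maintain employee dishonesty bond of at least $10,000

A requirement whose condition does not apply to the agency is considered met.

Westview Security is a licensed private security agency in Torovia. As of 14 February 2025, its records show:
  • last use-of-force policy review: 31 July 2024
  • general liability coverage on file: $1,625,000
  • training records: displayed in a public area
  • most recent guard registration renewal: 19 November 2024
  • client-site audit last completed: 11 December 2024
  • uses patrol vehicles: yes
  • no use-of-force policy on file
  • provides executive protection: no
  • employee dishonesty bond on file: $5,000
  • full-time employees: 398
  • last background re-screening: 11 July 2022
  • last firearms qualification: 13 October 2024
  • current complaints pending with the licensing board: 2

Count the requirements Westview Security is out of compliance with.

6

1. condition 'provides executive protection' does not hold → requirement n/a → met
2. general liability coverage $1,625,000 ≥ $1,575,000 → met
3. background re-screening 949 days ago vs limit 730 → not met
4. complaints pending with the licensing board 2 > 1 → not met
5. use-of-force policy absent → not met
6. condition 'uses patrol vehicles' holds; training records present → met
7. guard registration renewal 87 days ago vs limit 90 → met
8. client-site audit 65 days ago vs limit 60 → not met
9. use-of-force policy review 198 days ago vs limit 270 → met
10. firearms qualification 124 days ago vs limit 120 → not met
11. employee dishonesty bond $5,000 < $10,000 → not met
Not met: 6 of 11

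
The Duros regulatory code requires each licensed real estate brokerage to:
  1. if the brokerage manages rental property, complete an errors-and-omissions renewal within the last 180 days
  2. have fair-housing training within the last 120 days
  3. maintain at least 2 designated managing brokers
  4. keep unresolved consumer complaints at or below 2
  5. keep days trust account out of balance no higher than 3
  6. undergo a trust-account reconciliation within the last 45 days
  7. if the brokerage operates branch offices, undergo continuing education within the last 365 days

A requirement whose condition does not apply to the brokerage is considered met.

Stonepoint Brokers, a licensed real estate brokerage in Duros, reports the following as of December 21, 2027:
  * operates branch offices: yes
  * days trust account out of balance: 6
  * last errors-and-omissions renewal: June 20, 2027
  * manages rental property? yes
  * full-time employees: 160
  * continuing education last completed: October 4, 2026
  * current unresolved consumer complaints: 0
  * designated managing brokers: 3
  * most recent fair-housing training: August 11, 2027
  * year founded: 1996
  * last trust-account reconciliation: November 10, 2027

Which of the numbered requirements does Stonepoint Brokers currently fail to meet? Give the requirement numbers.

1, 2, 5, 7

1. condition 'manages rental property' holds; errors-and-omissions renewal 184 days ago vs limit 180 → not met
2. fair-housing training 132 days ago vs limit 120 → not met
3. designated managing brokers 3 ≥ 2 → met
4. unresolved consumer complaints 0 ≤ 2 → met
5. days trust account out of balance 6 > 3 → not met
6. trust-account reconciliation 41 days ago vs limit 45 → met
7. condition 'operates branch offices' holds; continuing education 443 days ago vs limit 365 → not met
Not met: 1, 2, 5, 7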